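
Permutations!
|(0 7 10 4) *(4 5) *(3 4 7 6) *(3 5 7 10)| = |(0 6 5 10 7 3 4)| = 7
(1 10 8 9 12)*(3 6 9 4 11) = (1 10 8 4 11 3 6 9 12) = [0, 10, 2, 6, 11, 5, 9, 7, 4, 12, 8, 3, 1]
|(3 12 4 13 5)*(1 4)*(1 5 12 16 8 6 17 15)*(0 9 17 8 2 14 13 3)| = |(0 9 17 15 1 4 3 16 2 14 13 12 5)(6 8)| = 26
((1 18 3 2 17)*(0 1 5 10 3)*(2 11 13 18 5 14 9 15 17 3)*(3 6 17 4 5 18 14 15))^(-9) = (18)(2 5 15 6 10 4 17)(3 11 13 14 9)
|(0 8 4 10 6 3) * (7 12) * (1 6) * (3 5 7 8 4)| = 10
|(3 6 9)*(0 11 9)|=5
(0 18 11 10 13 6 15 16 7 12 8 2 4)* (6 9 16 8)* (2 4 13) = [18, 1, 13, 3, 0, 5, 15, 12, 4, 16, 2, 10, 6, 9, 14, 8, 7, 17, 11] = (0 18 11 10 2 13 9 16 7 12 6 15 8 4)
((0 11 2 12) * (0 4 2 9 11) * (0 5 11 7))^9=((0 5 11 9 7)(2 12 4))^9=(12)(0 7 9 11 5)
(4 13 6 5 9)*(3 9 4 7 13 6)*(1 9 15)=(1 9 7 13 3 15)(4 6 5)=[0, 9, 2, 15, 6, 4, 5, 13, 8, 7, 10, 11, 12, 3, 14, 1]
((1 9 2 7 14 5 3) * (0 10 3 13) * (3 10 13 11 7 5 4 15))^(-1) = (0 13)(1 3 15 4 14 7 11 5 2 9)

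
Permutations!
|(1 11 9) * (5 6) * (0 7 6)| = 12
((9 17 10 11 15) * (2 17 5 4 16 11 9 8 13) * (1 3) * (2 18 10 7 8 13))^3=(1 3)(2 8 7 17)(4 15 10)(5 11 18)(9 16 13)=((1 3)(2 17 7 8)(4 16 11 15 13 18 10 9 5))^3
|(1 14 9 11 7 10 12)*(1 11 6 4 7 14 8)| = |(1 8)(4 7 10 12 11 14 9 6)| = 8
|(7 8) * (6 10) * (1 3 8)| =4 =|(1 3 8 7)(6 10)|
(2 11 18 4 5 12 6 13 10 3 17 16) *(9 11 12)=[0, 1, 12, 17, 5, 9, 13, 7, 8, 11, 3, 18, 6, 10, 14, 15, 2, 16, 4]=(2 12 6 13 10 3 17 16)(4 5 9 11 18)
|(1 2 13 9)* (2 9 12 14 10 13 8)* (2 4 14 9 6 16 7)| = 12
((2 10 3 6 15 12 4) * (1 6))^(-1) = (1 3 10 2 4 12 15 6)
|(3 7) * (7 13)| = |(3 13 7)| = 3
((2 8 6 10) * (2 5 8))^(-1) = (5 10 6 8)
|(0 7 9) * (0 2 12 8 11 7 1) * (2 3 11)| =12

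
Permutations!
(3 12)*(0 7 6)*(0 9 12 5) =(0 7 6 9 12 3 5) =[7, 1, 2, 5, 4, 0, 9, 6, 8, 12, 10, 11, 3]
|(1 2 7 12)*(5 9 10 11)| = 4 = |(1 2 7 12)(5 9 10 11)|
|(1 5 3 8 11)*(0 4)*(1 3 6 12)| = |(0 4)(1 5 6 12)(3 8 11)| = 12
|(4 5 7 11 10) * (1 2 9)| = 15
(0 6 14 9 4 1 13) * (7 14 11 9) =(0 6 11 9 4 1 13)(7 14) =[6, 13, 2, 3, 1, 5, 11, 14, 8, 4, 10, 9, 12, 0, 7]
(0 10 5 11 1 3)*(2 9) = [10, 3, 9, 0, 4, 11, 6, 7, 8, 2, 5, 1] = (0 10 5 11 1 3)(2 9)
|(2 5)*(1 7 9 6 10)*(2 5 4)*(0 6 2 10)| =6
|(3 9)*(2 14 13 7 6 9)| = 7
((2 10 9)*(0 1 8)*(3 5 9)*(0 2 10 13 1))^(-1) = ((1 8 2 13)(3 5 9 10))^(-1) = (1 13 2 8)(3 10 9 5)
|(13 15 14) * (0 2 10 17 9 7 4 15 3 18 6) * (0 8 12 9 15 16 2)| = 15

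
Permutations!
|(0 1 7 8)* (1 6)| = 5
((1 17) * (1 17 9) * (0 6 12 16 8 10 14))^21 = ((17)(0 6 12 16 8 10 14)(1 9))^21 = (17)(1 9)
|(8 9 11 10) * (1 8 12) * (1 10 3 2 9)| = |(1 8)(2 9 11 3)(10 12)| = 4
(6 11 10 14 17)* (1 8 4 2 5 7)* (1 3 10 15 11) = (1 8 4 2 5 7 3 10 14 17 6)(11 15) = [0, 8, 5, 10, 2, 7, 1, 3, 4, 9, 14, 15, 12, 13, 17, 11, 16, 6]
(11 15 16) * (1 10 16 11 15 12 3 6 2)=(1 10 16 15 11 12 3 6 2)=[0, 10, 1, 6, 4, 5, 2, 7, 8, 9, 16, 12, 3, 13, 14, 11, 15]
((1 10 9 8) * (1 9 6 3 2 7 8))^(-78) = ((1 10 6 3 2 7 8 9))^(-78) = (1 6 2 8)(3 7 9 10)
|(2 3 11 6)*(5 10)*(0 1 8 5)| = |(0 1 8 5 10)(2 3 11 6)| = 20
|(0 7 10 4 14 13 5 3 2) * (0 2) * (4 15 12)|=|(0 7 10 15 12 4 14 13 5 3)|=10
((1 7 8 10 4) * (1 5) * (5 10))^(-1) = ((1 7 8 5)(4 10))^(-1) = (1 5 8 7)(4 10)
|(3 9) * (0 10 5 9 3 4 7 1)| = |(0 10 5 9 4 7 1)| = 7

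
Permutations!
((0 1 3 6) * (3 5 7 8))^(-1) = (0 6 3 8 7 5 1)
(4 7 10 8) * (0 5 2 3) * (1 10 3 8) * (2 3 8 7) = [5, 10, 7, 0, 2, 3, 6, 8, 4, 9, 1] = (0 5 3)(1 10)(2 7 8 4)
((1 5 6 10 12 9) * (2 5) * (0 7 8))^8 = (0 8 7)(1 2 5 6 10 12 9)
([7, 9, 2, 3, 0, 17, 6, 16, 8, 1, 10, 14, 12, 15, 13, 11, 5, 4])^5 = [4, 9, 2, 3, 17, 16, 6, 0, 8, 1, 10, 14, 12, 15, 13, 11, 7, 5]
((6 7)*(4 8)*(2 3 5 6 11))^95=((2 3 5 6 7 11)(4 8))^95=(2 11 7 6 5 3)(4 8)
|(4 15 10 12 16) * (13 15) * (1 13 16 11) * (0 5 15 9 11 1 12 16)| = |(0 5 15 10 16 4)(1 13 9 11 12)| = 30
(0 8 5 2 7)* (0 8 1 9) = [1, 9, 7, 3, 4, 2, 6, 8, 5, 0] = (0 1 9)(2 7 8 5)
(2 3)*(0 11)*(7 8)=(0 11)(2 3)(7 8)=[11, 1, 3, 2, 4, 5, 6, 8, 7, 9, 10, 0]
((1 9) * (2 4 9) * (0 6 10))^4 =(0 6 10)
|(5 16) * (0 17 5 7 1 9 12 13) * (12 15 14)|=11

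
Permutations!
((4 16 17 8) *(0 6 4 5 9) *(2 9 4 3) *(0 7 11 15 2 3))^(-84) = ((0 6)(2 9 7 11 15)(4 16 17 8 5))^(-84) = (2 9 7 11 15)(4 16 17 8 5)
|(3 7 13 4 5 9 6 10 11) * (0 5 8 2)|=|(0 5 9 6 10 11 3 7 13 4 8 2)|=12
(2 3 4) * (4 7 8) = (2 3 7 8 4) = [0, 1, 3, 7, 2, 5, 6, 8, 4]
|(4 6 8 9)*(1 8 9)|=6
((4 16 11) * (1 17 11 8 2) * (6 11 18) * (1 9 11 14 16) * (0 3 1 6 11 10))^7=(0 6)(1 16)(2 18)(3 14)(4 10)(8 17)(9 11)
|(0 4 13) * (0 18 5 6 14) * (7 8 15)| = 21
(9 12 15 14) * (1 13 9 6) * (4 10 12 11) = (1 13 9 11 4 10 12 15 14 6) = [0, 13, 2, 3, 10, 5, 1, 7, 8, 11, 12, 4, 15, 9, 6, 14]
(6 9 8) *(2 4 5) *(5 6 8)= [0, 1, 4, 3, 6, 2, 9, 7, 8, 5]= (2 4 6 9 5)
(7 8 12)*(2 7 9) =(2 7 8 12 9) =[0, 1, 7, 3, 4, 5, 6, 8, 12, 2, 10, 11, 9]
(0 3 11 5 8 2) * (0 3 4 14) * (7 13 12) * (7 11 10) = [4, 1, 3, 10, 14, 8, 6, 13, 2, 9, 7, 5, 11, 12, 0] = (0 4 14)(2 3 10 7 13 12 11 5 8)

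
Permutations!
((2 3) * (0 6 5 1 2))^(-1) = (0 3 2 1 5 6)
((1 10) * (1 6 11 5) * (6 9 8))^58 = (1 9 6 5 10 8 11)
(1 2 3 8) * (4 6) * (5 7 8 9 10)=(1 2 3 9 10 5 7 8)(4 6)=[0, 2, 3, 9, 6, 7, 4, 8, 1, 10, 5]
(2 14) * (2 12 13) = (2 14 12 13) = [0, 1, 14, 3, 4, 5, 6, 7, 8, 9, 10, 11, 13, 2, 12]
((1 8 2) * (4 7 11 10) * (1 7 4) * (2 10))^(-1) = (1 10 8)(2 11 7)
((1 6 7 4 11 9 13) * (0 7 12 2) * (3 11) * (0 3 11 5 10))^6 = ((0 7 4 11 9 13 1 6 12 2 3 5 10))^6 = (0 1 10 13 5 9 3 11 2 4 12 7 6)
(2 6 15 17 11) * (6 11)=(2 11)(6 15 17)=[0, 1, 11, 3, 4, 5, 15, 7, 8, 9, 10, 2, 12, 13, 14, 17, 16, 6]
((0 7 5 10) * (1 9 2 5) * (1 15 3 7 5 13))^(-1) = ((0 5 10)(1 9 2 13)(3 7 15))^(-1) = (0 10 5)(1 13 2 9)(3 15 7)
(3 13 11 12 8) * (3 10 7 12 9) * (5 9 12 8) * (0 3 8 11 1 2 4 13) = (0 3)(1 2 4 13)(5 9 8 10 7 11 12) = [3, 2, 4, 0, 13, 9, 6, 11, 10, 8, 7, 12, 5, 1]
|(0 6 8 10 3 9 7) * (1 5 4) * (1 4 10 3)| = |(0 6 8 3 9 7)(1 5 10)| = 6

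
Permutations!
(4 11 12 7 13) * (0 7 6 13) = (0 7)(4 11 12 6 13) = [7, 1, 2, 3, 11, 5, 13, 0, 8, 9, 10, 12, 6, 4]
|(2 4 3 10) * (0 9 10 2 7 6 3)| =|(0 9 10 7 6 3 2 4)| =8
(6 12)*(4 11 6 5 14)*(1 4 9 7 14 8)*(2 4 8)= (1 8)(2 4 11 6 12 5)(7 14 9)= [0, 8, 4, 3, 11, 2, 12, 14, 1, 7, 10, 6, 5, 13, 9]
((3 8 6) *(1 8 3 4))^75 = ((1 8 6 4))^75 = (1 4 6 8)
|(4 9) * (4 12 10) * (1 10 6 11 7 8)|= |(1 10 4 9 12 6 11 7 8)|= 9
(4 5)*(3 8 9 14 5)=(3 8 9 14 5 4)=[0, 1, 2, 8, 3, 4, 6, 7, 9, 14, 10, 11, 12, 13, 5]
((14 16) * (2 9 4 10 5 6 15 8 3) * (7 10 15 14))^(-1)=(2 3 8 15 4 9)(5 10 7 16 14 6)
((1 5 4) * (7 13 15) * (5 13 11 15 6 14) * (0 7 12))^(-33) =(0 11 12 7 15)(1 14)(4 6)(5 13)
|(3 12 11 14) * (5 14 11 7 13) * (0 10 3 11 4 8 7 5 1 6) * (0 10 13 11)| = 36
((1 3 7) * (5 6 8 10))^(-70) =(1 7 3)(5 8)(6 10)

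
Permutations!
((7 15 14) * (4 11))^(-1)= (4 11)(7 14 15)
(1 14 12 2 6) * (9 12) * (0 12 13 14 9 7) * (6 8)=(0 12 2 8 6 1 9 13 14 7)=[12, 9, 8, 3, 4, 5, 1, 0, 6, 13, 10, 11, 2, 14, 7]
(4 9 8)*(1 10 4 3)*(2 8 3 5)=(1 10 4 9 3)(2 8 5)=[0, 10, 8, 1, 9, 2, 6, 7, 5, 3, 4]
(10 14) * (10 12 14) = [0, 1, 2, 3, 4, 5, 6, 7, 8, 9, 10, 11, 14, 13, 12] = (12 14)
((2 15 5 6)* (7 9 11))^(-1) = (2 6 5 15)(7 11 9)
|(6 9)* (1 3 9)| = 4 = |(1 3 9 6)|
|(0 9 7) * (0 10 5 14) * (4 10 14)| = |(0 9 7 14)(4 10 5)| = 12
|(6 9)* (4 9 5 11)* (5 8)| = 6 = |(4 9 6 8 5 11)|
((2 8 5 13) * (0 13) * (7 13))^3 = ((0 7 13 2 8 5))^3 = (0 2)(5 13)(7 8)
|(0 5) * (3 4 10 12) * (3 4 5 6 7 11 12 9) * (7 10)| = 12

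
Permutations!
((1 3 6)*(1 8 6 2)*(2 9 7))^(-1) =(1 2 7 9 3)(6 8)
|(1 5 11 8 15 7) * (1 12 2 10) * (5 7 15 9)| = 20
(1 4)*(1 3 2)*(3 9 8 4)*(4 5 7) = (1 3 2)(4 9 8 5 7) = [0, 3, 1, 2, 9, 7, 6, 4, 5, 8]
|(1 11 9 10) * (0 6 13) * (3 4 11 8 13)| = |(0 6 3 4 11 9 10 1 8 13)| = 10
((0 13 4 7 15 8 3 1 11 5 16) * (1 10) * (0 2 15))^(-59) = ((0 13 4 7)(1 11 5 16 2 15 8 3 10))^(-59) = (0 13 4 7)(1 2 10 16 3 5 8 11 15)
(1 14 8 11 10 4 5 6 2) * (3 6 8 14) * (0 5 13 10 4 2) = (14)(0 5 8 11 4 13 10 2 1 3 6) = [5, 3, 1, 6, 13, 8, 0, 7, 11, 9, 2, 4, 12, 10, 14]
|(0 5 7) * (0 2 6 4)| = 6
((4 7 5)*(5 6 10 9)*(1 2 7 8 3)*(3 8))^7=((1 2 7 6 10 9 5 4 3))^7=(1 4 9 6 2 3 5 10 7)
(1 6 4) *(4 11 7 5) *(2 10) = (1 6 11 7 5 4)(2 10) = [0, 6, 10, 3, 1, 4, 11, 5, 8, 9, 2, 7]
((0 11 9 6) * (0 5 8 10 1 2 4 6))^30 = (11)(1 4 5 10 2 6 8)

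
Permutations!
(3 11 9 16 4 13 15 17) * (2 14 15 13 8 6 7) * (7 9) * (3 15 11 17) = (2 14 11 7)(3 17 15)(4 8 6 9 16) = [0, 1, 14, 17, 8, 5, 9, 2, 6, 16, 10, 7, 12, 13, 11, 3, 4, 15]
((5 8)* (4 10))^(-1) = ((4 10)(5 8))^(-1) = (4 10)(5 8)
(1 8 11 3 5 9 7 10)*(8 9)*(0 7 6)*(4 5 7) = (0 4 5 8 11 3 7 10 1 9 6) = [4, 9, 2, 7, 5, 8, 0, 10, 11, 6, 1, 3]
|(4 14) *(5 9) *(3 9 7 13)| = 10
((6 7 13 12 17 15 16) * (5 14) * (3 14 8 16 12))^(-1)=(3 13 7 6 16 8 5 14)(12 15 17)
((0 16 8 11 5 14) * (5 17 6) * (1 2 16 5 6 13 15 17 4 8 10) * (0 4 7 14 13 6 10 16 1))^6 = ((0 5 13 15 17 6 10)(1 2)(4 8 11 7 14))^6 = (0 10 6 17 15 13 5)(4 8 11 7 14)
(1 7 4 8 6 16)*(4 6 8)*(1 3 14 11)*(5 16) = (1 7 6 5 16 3 14 11) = [0, 7, 2, 14, 4, 16, 5, 6, 8, 9, 10, 1, 12, 13, 11, 15, 3]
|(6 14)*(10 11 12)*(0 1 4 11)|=6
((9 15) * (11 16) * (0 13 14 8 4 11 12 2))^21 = ((0 13 14 8 4 11 16 12 2)(9 15))^21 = (0 8 16)(2 14 11)(4 12 13)(9 15)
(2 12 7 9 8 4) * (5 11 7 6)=[0, 1, 12, 3, 2, 11, 5, 9, 4, 8, 10, 7, 6]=(2 12 6 5 11 7 9 8 4)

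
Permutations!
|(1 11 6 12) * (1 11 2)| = 6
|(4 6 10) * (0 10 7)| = 5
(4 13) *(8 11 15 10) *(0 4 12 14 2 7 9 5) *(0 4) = (2 7 9 5 4 13 12 14)(8 11 15 10) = [0, 1, 7, 3, 13, 4, 6, 9, 11, 5, 8, 15, 14, 12, 2, 10]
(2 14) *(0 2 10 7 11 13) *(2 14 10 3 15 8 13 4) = (0 14 3 15 8 13)(2 10 7 11 4) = [14, 1, 10, 15, 2, 5, 6, 11, 13, 9, 7, 4, 12, 0, 3, 8]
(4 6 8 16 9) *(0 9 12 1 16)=(0 9 4 6 8)(1 16 12)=[9, 16, 2, 3, 6, 5, 8, 7, 0, 4, 10, 11, 1, 13, 14, 15, 12]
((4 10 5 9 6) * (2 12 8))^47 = (2 8 12)(4 5 6 10 9)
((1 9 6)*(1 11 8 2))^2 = ((1 9 6 11 8 2))^2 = (1 6 8)(2 9 11)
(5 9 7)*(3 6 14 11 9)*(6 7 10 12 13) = (3 7 5)(6 14 11 9 10 12 13) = [0, 1, 2, 7, 4, 3, 14, 5, 8, 10, 12, 9, 13, 6, 11]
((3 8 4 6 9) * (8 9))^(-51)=(3 9)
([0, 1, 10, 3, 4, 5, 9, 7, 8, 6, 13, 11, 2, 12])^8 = [0, 1, 2, 3, 4, 5, 6, 7, 8, 9, 10, 11, 12, 13]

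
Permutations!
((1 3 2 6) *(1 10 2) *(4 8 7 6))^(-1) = ((1 3)(2 4 8 7 6 10))^(-1) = (1 3)(2 10 6 7 8 4)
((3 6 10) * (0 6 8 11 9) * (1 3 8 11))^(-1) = ((0 6 10 8 1 3 11 9))^(-1) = (0 9 11 3 1 8 10 6)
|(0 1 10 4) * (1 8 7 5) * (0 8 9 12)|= |(0 9 12)(1 10 4 8 7 5)|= 6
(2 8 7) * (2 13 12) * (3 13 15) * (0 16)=[16, 1, 8, 13, 4, 5, 6, 15, 7, 9, 10, 11, 2, 12, 14, 3, 0]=(0 16)(2 8 7 15 3 13 12)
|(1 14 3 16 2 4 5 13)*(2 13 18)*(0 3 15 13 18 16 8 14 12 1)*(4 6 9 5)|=6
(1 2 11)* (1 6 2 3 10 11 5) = (1 3 10 11 6 2 5) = [0, 3, 5, 10, 4, 1, 2, 7, 8, 9, 11, 6]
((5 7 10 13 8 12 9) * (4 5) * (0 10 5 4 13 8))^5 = (0 13 9 12 8 10)(5 7)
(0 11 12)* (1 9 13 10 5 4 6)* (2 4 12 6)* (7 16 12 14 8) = (0 11 6 1 9 13 10 5 14 8 7 16 12)(2 4) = [11, 9, 4, 3, 2, 14, 1, 16, 7, 13, 5, 6, 0, 10, 8, 15, 12]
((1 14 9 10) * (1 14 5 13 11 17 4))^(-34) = (1 13 17)(4 5 11)(9 14 10)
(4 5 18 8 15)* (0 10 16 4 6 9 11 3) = (0 10 16 4 5 18 8 15 6 9 11 3) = [10, 1, 2, 0, 5, 18, 9, 7, 15, 11, 16, 3, 12, 13, 14, 6, 4, 17, 8]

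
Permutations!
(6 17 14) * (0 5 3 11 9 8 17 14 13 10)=(0 5 3 11 9 8 17 13 10)(6 14)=[5, 1, 2, 11, 4, 3, 14, 7, 17, 8, 0, 9, 12, 10, 6, 15, 16, 13]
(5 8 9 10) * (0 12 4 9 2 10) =(0 12 4 9)(2 10 5 8) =[12, 1, 10, 3, 9, 8, 6, 7, 2, 0, 5, 11, 4]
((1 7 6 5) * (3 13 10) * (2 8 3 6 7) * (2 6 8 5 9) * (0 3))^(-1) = ((0 3 13 10 8)(1 6 9 2 5))^(-1) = (0 8 10 13 3)(1 5 2 9 6)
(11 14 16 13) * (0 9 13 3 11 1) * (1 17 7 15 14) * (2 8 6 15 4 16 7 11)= [9, 0, 8, 2, 16, 5, 15, 4, 6, 13, 10, 1, 12, 17, 7, 14, 3, 11]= (0 9 13 17 11 1)(2 8 6 15 14 7 4 16 3)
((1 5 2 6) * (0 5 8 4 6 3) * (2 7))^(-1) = ((0 5 7 2 3)(1 8 4 6))^(-1) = (0 3 2 7 5)(1 6 4 8)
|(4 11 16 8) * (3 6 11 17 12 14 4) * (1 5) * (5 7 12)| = |(1 7 12 14 4 17 5)(3 6 11 16 8)| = 35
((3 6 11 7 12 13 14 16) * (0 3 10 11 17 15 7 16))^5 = ((0 3 6 17 15 7 12 13 14)(10 11 16))^5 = (0 7 3 12 6 13 17 14 15)(10 16 11)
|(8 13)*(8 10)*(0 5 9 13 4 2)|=8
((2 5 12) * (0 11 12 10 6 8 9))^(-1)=(0 9 8 6 10 5 2 12 11)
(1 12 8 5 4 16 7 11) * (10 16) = [0, 12, 2, 3, 10, 4, 6, 11, 5, 9, 16, 1, 8, 13, 14, 15, 7] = (1 12 8 5 4 10 16 7 11)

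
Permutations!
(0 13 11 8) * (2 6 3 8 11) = (0 13 2 6 3 8) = [13, 1, 6, 8, 4, 5, 3, 7, 0, 9, 10, 11, 12, 2]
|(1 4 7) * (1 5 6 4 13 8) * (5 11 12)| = 6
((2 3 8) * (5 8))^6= (2 5)(3 8)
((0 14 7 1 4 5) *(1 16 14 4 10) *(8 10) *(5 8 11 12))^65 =(0 4 8 10 1 11 12 5)(7 14 16)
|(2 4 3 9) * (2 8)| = |(2 4 3 9 8)| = 5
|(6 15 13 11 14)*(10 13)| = |(6 15 10 13 11 14)| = 6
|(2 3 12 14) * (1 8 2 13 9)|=8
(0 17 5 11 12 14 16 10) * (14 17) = [14, 1, 2, 3, 4, 11, 6, 7, 8, 9, 0, 12, 17, 13, 16, 15, 10, 5] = (0 14 16 10)(5 11 12 17)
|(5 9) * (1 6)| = 2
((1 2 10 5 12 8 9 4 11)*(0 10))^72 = ((0 10 5 12 8 9 4 11 1 2))^72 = (0 5 8 4 1)(2 10 12 9 11)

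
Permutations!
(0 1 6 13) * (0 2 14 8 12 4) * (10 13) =(0 1 6 10 13 2 14 8 12 4) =[1, 6, 14, 3, 0, 5, 10, 7, 12, 9, 13, 11, 4, 2, 8]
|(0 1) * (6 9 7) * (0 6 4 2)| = |(0 1 6 9 7 4 2)| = 7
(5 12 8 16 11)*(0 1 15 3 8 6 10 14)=(0 1 15 3 8 16 11 5 12 6 10 14)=[1, 15, 2, 8, 4, 12, 10, 7, 16, 9, 14, 5, 6, 13, 0, 3, 11]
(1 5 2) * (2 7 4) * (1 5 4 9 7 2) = [0, 4, 5, 3, 1, 2, 6, 9, 8, 7] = (1 4)(2 5)(7 9)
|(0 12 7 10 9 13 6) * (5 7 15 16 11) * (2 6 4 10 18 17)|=44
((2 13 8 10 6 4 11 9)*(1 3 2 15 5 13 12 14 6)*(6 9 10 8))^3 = ((1 3 2 12 14 9 15 5 13 6 4 11 10))^3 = (1 12 15 6 10 2 9 13 11 3 14 5 4)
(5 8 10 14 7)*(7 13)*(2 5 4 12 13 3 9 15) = (2 5 8 10 14 3 9 15)(4 12 13 7) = [0, 1, 5, 9, 12, 8, 6, 4, 10, 15, 14, 11, 13, 7, 3, 2]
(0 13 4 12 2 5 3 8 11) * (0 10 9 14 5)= (0 13 4 12 2)(3 8 11 10 9 14 5)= [13, 1, 0, 8, 12, 3, 6, 7, 11, 14, 9, 10, 2, 4, 5]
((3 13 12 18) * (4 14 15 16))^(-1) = ((3 13 12 18)(4 14 15 16))^(-1) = (3 18 12 13)(4 16 15 14)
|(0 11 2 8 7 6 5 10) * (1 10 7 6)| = |(0 11 2 8 6 5 7 1 10)| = 9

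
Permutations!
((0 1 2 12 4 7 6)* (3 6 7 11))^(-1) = (0 6 3 11 4 12 2 1)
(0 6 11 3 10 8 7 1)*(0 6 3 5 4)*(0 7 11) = [3, 6, 2, 10, 7, 4, 0, 1, 11, 9, 8, 5] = (0 3 10 8 11 5 4 7 1 6)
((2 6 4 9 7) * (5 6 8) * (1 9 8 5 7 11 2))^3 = (1 2 4)(5 8 9)(6 7 11)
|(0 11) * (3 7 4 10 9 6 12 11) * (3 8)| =10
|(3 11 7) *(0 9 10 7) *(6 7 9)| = |(0 6 7 3 11)(9 10)| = 10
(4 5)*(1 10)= (1 10)(4 5)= [0, 10, 2, 3, 5, 4, 6, 7, 8, 9, 1]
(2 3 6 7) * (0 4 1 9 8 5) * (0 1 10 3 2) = (0 4 10 3 6 7)(1 9 8 5) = [4, 9, 2, 6, 10, 1, 7, 0, 5, 8, 3]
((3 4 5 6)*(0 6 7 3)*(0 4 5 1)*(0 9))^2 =(0 4 9 6 1)(3 7 5)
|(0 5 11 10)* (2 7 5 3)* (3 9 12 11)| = |(0 9 12 11 10)(2 7 5 3)| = 20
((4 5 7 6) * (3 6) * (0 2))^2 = (3 4 7 6 5)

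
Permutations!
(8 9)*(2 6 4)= (2 6 4)(8 9)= [0, 1, 6, 3, 2, 5, 4, 7, 9, 8]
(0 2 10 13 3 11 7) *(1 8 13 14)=(0 2 10 14 1 8 13 3 11 7)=[2, 8, 10, 11, 4, 5, 6, 0, 13, 9, 14, 7, 12, 3, 1]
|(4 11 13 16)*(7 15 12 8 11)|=8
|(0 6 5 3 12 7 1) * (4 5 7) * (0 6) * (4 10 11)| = 6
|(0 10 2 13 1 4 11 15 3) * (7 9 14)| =|(0 10 2 13 1 4 11 15 3)(7 9 14)| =9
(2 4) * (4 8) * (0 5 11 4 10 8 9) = [5, 1, 9, 3, 2, 11, 6, 7, 10, 0, 8, 4] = (0 5 11 4 2 9)(8 10)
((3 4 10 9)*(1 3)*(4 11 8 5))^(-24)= (11)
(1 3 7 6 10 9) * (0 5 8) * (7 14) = (0 5 8)(1 3 14 7 6 10 9) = [5, 3, 2, 14, 4, 8, 10, 6, 0, 1, 9, 11, 12, 13, 7]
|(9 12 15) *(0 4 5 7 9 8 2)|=|(0 4 5 7 9 12 15 8 2)|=9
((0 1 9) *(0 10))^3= (0 10 9 1)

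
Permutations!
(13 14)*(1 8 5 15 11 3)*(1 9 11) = [0, 8, 2, 9, 4, 15, 6, 7, 5, 11, 10, 3, 12, 14, 13, 1] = (1 8 5 15)(3 9 11)(13 14)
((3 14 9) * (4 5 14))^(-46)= ((3 4 5 14 9))^(-46)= (3 9 14 5 4)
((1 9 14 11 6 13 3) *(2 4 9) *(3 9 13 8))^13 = ((1 2 4 13 9 14 11 6 8 3))^13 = (1 13 11 3 4 14 8 2 9 6)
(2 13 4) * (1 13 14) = (1 13 4 2 14) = [0, 13, 14, 3, 2, 5, 6, 7, 8, 9, 10, 11, 12, 4, 1]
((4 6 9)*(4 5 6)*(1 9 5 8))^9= (9)(5 6)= ((1 9 8)(5 6))^9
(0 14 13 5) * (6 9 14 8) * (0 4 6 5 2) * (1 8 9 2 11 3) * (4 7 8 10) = (0 9 14 13 11 3 1 10 4 6 2)(5 7 8) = [9, 10, 0, 1, 6, 7, 2, 8, 5, 14, 4, 3, 12, 11, 13]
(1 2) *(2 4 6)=(1 4 6 2)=[0, 4, 1, 3, 6, 5, 2]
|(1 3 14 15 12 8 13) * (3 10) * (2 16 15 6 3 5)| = |(1 10 5 2 16 15 12 8 13)(3 14 6)| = 9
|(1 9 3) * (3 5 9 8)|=|(1 8 3)(5 9)|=6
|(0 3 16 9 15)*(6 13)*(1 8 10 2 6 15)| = 11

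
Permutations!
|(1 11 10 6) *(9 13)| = 4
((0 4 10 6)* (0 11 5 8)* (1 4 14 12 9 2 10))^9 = ((0 14 12 9 2 10 6 11 5 8)(1 4))^9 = (0 8 5 11 6 10 2 9 12 14)(1 4)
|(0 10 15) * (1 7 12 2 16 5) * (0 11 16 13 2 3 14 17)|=12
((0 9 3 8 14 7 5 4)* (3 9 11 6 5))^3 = ((0 11 6 5 4)(3 8 14 7))^3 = (0 5 11 4 6)(3 7 14 8)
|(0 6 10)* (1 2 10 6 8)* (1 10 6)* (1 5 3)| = |(0 8 10)(1 2 6 5 3)| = 15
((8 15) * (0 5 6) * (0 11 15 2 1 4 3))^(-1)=(0 3 4 1 2 8 15 11 6 5)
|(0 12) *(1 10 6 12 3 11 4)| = |(0 3 11 4 1 10 6 12)| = 8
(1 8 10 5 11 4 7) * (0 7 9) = (0 7 1 8 10 5 11 4 9) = [7, 8, 2, 3, 9, 11, 6, 1, 10, 0, 5, 4]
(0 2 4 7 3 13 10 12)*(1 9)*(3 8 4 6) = (0 2 6 3 13 10 12)(1 9)(4 7 8) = [2, 9, 6, 13, 7, 5, 3, 8, 4, 1, 12, 11, 0, 10]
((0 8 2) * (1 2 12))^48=((0 8 12 1 2))^48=(0 1 8 2 12)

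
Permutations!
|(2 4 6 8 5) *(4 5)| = 6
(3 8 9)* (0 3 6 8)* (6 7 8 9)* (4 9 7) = (0 3)(4 9)(6 7 8) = [3, 1, 2, 0, 9, 5, 7, 8, 6, 4]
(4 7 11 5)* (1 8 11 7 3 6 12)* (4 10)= (1 8 11 5 10 4 3 6 12)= [0, 8, 2, 6, 3, 10, 12, 7, 11, 9, 4, 5, 1]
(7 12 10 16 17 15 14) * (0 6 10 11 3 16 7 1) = (0 6 10 7 12 11 3 16 17 15 14 1) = [6, 0, 2, 16, 4, 5, 10, 12, 8, 9, 7, 3, 11, 13, 1, 14, 17, 15]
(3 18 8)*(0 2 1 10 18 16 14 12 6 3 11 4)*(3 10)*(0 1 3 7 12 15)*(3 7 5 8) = (0 2 7 12 6 10 18 3 16 14 15)(1 5 8 11 4) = [2, 5, 7, 16, 1, 8, 10, 12, 11, 9, 18, 4, 6, 13, 15, 0, 14, 17, 3]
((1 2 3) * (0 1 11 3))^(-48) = (11)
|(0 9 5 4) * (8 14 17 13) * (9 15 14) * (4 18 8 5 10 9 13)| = 20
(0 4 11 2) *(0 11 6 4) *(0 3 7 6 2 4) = (0 3 7 6)(2 11 4) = [3, 1, 11, 7, 2, 5, 0, 6, 8, 9, 10, 4]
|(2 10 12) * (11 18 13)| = 3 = |(2 10 12)(11 18 13)|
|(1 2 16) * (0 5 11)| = 3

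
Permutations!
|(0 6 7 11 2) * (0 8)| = |(0 6 7 11 2 8)| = 6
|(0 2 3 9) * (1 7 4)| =|(0 2 3 9)(1 7 4)| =12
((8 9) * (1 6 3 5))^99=(1 5 3 6)(8 9)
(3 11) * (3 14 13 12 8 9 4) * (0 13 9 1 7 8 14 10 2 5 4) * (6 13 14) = (0 14 9)(1 7 8)(2 5 4 3 11 10)(6 13 12) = [14, 7, 5, 11, 3, 4, 13, 8, 1, 0, 2, 10, 6, 12, 9]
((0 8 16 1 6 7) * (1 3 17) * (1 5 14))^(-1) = ((0 8 16 3 17 5 14 1 6 7))^(-1) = (0 7 6 1 14 5 17 3 16 8)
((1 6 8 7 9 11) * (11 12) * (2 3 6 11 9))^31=((1 11)(2 3 6 8 7)(9 12))^31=(1 11)(2 3 6 8 7)(9 12)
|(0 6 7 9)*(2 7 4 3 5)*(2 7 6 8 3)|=6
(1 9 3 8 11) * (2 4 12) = (1 9 3 8 11)(2 4 12) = [0, 9, 4, 8, 12, 5, 6, 7, 11, 3, 10, 1, 2]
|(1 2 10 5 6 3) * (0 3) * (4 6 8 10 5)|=|(0 3 1 2 5 8 10 4 6)|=9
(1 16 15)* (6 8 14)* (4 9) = (1 16 15)(4 9)(6 8 14) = [0, 16, 2, 3, 9, 5, 8, 7, 14, 4, 10, 11, 12, 13, 6, 1, 15]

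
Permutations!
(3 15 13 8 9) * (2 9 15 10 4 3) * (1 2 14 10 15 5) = [0, 2, 9, 15, 3, 1, 6, 7, 5, 14, 4, 11, 12, 8, 10, 13] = (1 2 9 14 10 4 3 15 13 8 5)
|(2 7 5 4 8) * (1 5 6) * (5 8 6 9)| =|(1 8 2 7 9 5 4 6)| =8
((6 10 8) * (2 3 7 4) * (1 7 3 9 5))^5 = (1 5 9 2 4 7)(6 8 10)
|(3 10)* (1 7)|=2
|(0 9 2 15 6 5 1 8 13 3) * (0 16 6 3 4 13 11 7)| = |(0 9 2 15 3 16 6 5 1 8 11 7)(4 13)| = 12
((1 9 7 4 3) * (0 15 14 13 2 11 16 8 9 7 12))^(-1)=(0 12 9 8 16 11 2 13 14 15)(1 3 4 7)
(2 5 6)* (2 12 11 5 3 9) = (2 3 9)(5 6 12 11) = [0, 1, 3, 9, 4, 6, 12, 7, 8, 2, 10, 5, 11]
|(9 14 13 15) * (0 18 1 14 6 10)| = |(0 18 1 14 13 15 9 6 10)| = 9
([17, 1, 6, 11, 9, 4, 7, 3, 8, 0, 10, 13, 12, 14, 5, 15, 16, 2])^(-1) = [9, 1, 17, 7, 5, 14, 2, 6, 8, 4, 10, 3, 12, 11, 13, 15, 16, 0]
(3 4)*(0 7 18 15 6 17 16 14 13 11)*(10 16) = [7, 1, 2, 4, 3, 5, 17, 18, 8, 9, 16, 0, 12, 11, 13, 6, 14, 10, 15] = (0 7 18 15 6 17 10 16 14 13 11)(3 4)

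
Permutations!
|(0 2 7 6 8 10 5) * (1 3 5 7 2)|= |(0 1 3 5)(6 8 10 7)|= 4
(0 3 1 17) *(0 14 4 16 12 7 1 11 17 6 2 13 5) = (0 3 11 17 14 4 16 12 7 1 6 2 13 5) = [3, 6, 13, 11, 16, 0, 2, 1, 8, 9, 10, 17, 7, 5, 4, 15, 12, 14]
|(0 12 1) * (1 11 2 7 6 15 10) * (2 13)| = 10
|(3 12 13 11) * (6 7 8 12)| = 7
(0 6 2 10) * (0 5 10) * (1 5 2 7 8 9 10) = (0 6 7 8 9 10 2)(1 5) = [6, 5, 0, 3, 4, 1, 7, 8, 9, 10, 2]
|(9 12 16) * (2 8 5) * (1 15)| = 6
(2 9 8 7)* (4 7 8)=[0, 1, 9, 3, 7, 5, 6, 2, 8, 4]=(2 9 4 7)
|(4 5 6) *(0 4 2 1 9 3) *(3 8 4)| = |(0 3)(1 9 8 4 5 6 2)| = 14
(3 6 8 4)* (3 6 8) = (3 8 4 6) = [0, 1, 2, 8, 6, 5, 3, 7, 4]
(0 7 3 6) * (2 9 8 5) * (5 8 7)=(0 5 2 9 7 3 6)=[5, 1, 9, 6, 4, 2, 0, 3, 8, 7]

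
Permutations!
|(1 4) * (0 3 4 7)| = 5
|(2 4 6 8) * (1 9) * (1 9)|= |(9)(2 4 6 8)|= 4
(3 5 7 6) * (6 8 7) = [0, 1, 2, 5, 4, 6, 3, 8, 7] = (3 5 6)(7 8)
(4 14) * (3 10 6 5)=(3 10 6 5)(4 14)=[0, 1, 2, 10, 14, 3, 5, 7, 8, 9, 6, 11, 12, 13, 4]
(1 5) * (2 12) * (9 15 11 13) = (1 5)(2 12)(9 15 11 13) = [0, 5, 12, 3, 4, 1, 6, 7, 8, 15, 10, 13, 2, 9, 14, 11]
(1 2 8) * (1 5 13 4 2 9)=(1 9)(2 8 5 13 4)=[0, 9, 8, 3, 2, 13, 6, 7, 5, 1, 10, 11, 12, 4]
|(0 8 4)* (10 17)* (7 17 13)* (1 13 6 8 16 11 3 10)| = 8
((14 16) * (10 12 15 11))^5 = (10 12 15 11)(14 16)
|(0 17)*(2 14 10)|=6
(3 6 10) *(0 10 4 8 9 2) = (0 10 3 6 4 8 9 2) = [10, 1, 0, 6, 8, 5, 4, 7, 9, 2, 3]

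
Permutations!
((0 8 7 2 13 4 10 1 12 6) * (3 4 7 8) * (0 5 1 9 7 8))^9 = (13)(1 12 6 5)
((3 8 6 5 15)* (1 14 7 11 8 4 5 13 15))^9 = ((1 14 7 11 8 6 13 15 3 4 5))^9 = (1 4 15 6 11 14 5 3 13 8 7)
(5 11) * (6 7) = [0, 1, 2, 3, 4, 11, 7, 6, 8, 9, 10, 5] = (5 11)(6 7)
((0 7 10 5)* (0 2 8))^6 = (10) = ((0 7 10 5 2 8))^6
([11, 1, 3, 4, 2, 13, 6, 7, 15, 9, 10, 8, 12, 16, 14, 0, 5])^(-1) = [15, 1, 4, 2, 3, 16, 6, 7, 11, 9, 10, 0, 12, 5, 14, 8, 13]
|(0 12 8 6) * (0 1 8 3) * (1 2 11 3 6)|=6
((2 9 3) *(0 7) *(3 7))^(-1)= ((0 3 2 9 7))^(-1)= (0 7 9 2 3)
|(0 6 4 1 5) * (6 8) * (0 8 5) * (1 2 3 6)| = 4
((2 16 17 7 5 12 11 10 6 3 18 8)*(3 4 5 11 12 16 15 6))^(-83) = (2 11 4 18 17 15 10 5 8 7 6 3 16)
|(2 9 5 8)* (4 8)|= |(2 9 5 4 8)|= 5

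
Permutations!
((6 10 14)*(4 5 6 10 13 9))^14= ((4 5 6 13 9)(10 14))^14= (14)(4 9 13 6 5)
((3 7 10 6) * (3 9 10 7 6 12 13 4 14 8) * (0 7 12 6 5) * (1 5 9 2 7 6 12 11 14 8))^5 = ((0 6 2 7 11 14 1 5)(3 9 10 12 13 4 8))^5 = (0 14 2 5 11 6 1 7)(3 4 12 9 8 13 10)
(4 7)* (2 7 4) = [0, 1, 7, 3, 4, 5, 6, 2] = (2 7)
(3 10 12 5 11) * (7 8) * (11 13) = (3 10 12 5 13 11)(7 8) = [0, 1, 2, 10, 4, 13, 6, 8, 7, 9, 12, 3, 5, 11]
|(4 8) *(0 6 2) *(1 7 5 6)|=|(0 1 7 5 6 2)(4 8)|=6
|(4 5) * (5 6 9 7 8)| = |(4 6 9 7 8 5)| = 6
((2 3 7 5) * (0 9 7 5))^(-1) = ((0 9 7)(2 3 5))^(-1) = (0 7 9)(2 5 3)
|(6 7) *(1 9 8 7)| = 5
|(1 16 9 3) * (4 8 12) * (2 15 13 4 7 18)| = |(1 16 9 3)(2 15 13 4 8 12 7 18)| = 8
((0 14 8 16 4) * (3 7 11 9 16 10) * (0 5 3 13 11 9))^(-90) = ((0 14 8 10 13 11)(3 7 9 16 4 5))^(-90) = (16)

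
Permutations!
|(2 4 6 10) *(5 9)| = |(2 4 6 10)(5 9)| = 4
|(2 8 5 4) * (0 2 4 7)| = |(0 2 8 5 7)| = 5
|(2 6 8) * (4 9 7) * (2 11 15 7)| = |(2 6 8 11 15 7 4 9)| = 8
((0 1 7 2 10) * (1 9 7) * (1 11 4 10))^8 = ((0 9 7 2 1 11 4 10))^8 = (11)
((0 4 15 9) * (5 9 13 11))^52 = (0 13 9 15 5 4 11)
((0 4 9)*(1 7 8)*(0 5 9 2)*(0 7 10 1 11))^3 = (0 7)(1 10)(2 11)(4 8)(5 9)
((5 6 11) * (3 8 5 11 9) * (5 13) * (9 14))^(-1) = ((3 8 13 5 6 14 9))^(-1) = (3 9 14 6 5 13 8)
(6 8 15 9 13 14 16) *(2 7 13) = (2 7 13 14 16 6 8 15 9) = [0, 1, 7, 3, 4, 5, 8, 13, 15, 2, 10, 11, 12, 14, 16, 9, 6]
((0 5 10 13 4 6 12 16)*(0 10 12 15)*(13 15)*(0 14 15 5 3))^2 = (4 13 6)(5 16)(10 12)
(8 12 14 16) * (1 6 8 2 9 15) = (1 6 8 12 14 16 2 9 15) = [0, 6, 9, 3, 4, 5, 8, 7, 12, 15, 10, 11, 14, 13, 16, 1, 2]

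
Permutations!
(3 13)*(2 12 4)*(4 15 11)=(2 12 15 11 4)(3 13)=[0, 1, 12, 13, 2, 5, 6, 7, 8, 9, 10, 4, 15, 3, 14, 11]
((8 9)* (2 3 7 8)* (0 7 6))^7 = (9)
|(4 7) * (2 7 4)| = 2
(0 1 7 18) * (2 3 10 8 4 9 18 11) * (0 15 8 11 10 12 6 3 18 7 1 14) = [14, 1, 18, 12, 9, 5, 3, 10, 4, 7, 11, 2, 6, 13, 0, 8, 16, 17, 15] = (0 14)(2 18 15 8 4 9 7 10 11)(3 12 6)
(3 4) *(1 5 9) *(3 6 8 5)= (1 3 4 6 8 5 9)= [0, 3, 2, 4, 6, 9, 8, 7, 5, 1]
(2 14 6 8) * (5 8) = (2 14 6 5 8) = [0, 1, 14, 3, 4, 8, 5, 7, 2, 9, 10, 11, 12, 13, 6]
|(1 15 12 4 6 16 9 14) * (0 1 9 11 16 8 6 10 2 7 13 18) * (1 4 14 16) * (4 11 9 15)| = 18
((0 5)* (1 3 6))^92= (1 6 3)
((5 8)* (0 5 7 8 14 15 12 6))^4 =(0 12 14)(5 6 15)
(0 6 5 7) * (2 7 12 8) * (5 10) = (0 6 10 5 12 8 2 7) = [6, 1, 7, 3, 4, 12, 10, 0, 2, 9, 5, 11, 8]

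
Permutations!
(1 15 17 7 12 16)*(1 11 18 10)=(1 15 17 7 12 16 11 18 10)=[0, 15, 2, 3, 4, 5, 6, 12, 8, 9, 1, 18, 16, 13, 14, 17, 11, 7, 10]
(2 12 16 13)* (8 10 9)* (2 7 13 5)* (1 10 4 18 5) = (1 10 9 8 4 18 5 2 12 16)(7 13) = [0, 10, 12, 3, 18, 2, 6, 13, 4, 8, 9, 11, 16, 7, 14, 15, 1, 17, 5]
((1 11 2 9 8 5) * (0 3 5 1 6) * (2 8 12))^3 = (12)(0 6 5 3)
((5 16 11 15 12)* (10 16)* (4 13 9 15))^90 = ((4 13 9 15 12 5 10 16 11))^90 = (16)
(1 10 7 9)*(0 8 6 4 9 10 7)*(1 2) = (0 8 6 4 9 2 1 7 10) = [8, 7, 1, 3, 9, 5, 4, 10, 6, 2, 0]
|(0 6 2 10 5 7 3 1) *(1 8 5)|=20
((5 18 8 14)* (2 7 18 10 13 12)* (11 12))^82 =(2 18 14 10 11)(5 13 12 7 8)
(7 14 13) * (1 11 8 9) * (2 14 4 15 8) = (1 11 2 14 13 7 4 15 8 9) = [0, 11, 14, 3, 15, 5, 6, 4, 9, 1, 10, 2, 12, 7, 13, 8]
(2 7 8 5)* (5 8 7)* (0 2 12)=(0 2 5 12)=[2, 1, 5, 3, 4, 12, 6, 7, 8, 9, 10, 11, 0]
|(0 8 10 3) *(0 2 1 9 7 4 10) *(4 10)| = |(0 8)(1 9 7 10 3 2)| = 6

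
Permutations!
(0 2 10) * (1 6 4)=(0 2 10)(1 6 4)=[2, 6, 10, 3, 1, 5, 4, 7, 8, 9, 0]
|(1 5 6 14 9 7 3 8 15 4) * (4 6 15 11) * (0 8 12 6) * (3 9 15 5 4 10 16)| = 10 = |(0 8 11 10 16 3 12 6 14 15)(1 4)(7 9)|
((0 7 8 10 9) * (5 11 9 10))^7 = (0 7 8 5 11 9)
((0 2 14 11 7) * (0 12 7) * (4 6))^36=((0 2 14 11)(4 6)(7 12))^36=(14)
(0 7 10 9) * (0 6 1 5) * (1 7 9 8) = (0 9 6 7 10 8 1 5) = [9, 5, 2, 3, 4, 0, 7, 10, 1, 6, 8]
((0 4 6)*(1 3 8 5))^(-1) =((0 4 6)(1 3 8 5))^(-1) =(0 6 4)(1 5 8 3)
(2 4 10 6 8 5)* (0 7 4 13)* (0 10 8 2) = [7, 1, 13, 3, 8, 0, 2, 4, 5, 9, 6, 11, 12, 10] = (0 7 4 8 5)(2 13 10 6)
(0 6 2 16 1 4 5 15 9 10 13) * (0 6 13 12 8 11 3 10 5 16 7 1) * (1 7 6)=(0 13 1 4 16)(2 6)(3 10 12 8 11)(5 15 9)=[13, 4, 6, 10, 16, 15, 2, 7, 11, 5, 12, 3, 8, 1, 14, 9, 0]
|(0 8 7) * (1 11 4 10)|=12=|(0 8 7)(1 11 4 10)|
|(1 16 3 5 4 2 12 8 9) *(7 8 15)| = |(1 16 3 5 4 2 12 15 7 8 9)| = 11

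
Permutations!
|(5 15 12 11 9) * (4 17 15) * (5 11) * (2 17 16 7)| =|(2 17 15 12 5 4 16 7)(9 11)| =8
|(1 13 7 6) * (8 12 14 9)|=4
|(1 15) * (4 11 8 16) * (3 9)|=|(1 15)(3 9)(4 11 8 16)|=4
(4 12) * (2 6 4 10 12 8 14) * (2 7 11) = (2 6 4 8 14 7 11)(10 12) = [0, 1, 6, 3, 8, 5, 4, 11, 14, 9, 12, 2, 10, 13, 7]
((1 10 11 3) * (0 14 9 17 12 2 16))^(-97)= ((0 14 9 17 12 2 16)(1 10 11 3))^(-97)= (0 14 9 17 12 2 16)(1 3 11 10)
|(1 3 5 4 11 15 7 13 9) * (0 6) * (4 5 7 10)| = 20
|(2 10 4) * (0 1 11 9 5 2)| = |(0 1 11 9 5 2 10 4)| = 8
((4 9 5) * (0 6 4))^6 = (0 6 4 9 5)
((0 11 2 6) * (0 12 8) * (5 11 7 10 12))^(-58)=(0 10 8 7 12)(2 5)(6 11)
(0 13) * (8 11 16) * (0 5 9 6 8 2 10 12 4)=(0 13 5 9 6 8 11 16 2 10 12 4)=[13, 1, 10, 3, 0, 9, 8, 7, 11, 6, 12, 16, 4, 5, 14, 15, 2]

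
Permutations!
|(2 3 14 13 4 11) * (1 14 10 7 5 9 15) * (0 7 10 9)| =|(0 7 5)(1 14 13 4 11 2 3 9 15)| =9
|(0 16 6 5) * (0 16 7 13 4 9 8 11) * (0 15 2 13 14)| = |(0 7 14)(2 13 4 9 8 11 15)(5 16 6)| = 21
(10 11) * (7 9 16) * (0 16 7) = (0 16)(7 9)(10 11) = [16, 1, 2, 3, 4, 5, 6, 9, 8, 7, 11, 10, 12, 13, 14, 15, 0]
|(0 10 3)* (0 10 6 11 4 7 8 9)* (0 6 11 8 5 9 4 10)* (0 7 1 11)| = 10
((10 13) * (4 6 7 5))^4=((4 6 7 5)(10 13))^4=(13)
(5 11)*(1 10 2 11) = (1 10 2 11 5) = [0, 10, 11, 3, 4, 1, 6, 7, 8, 9, 2, 5]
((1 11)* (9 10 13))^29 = (1 11)(9 13 10)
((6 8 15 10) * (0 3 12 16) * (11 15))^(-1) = ((0 3 12 16)(6 8 11 15 10))^(-1) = (0 16 12 3)(6 10 15 11 8)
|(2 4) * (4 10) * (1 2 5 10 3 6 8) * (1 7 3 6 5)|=|(1 2 6 8 7 3 5 10 4)|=9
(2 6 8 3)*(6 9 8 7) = [0, 1, 9, 2, 4, 5, 7, 6, 3, 8] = (2 9 8 3)(6 7)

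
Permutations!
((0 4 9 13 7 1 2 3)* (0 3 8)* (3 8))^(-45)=((0 4 9 13 7 1 2 3 8))^(-45)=(13)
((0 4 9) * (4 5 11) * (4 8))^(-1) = ((0 5 11 8 4 9))^(-1) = (0 9 4 8 11 5)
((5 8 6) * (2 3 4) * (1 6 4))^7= ((1 6 5 8 4 2 3))^7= (8)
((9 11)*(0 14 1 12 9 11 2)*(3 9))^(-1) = ((0 14 1 12 3 9 2))^(-1) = (0 2 9 3 12 1 14)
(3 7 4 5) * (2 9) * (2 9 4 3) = (9)(2 4 5)(3 7) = [0, 1, 4, 7, 5, 2, 6, 3, 8, 9]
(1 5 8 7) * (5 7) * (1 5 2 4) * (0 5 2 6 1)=(0 5 8 6 1 7 2 4)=[5, 7, 4, 3, 0, 8, 1, 2, 6]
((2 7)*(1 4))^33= ((1 4)(2 7))^33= (1 4)(2 7)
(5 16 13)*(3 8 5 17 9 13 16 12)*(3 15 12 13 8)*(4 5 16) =(4 5 13 17 9 8 16)(12 15) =[0, 1, 2, 3, 5, 13, 6, 7, 16, 8, 10, 11, 15, 17, 14, 12, 4, 9]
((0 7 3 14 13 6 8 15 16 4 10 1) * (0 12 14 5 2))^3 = (0 5 7 2 3)(1 13 15 10 14 8 4 12 6 16)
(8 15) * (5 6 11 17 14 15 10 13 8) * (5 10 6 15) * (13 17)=(5 15 10 17 14)(6 11 13 8)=[0, 1, 2, 3, 4, 15, 11, 7, 6, 9, 17, 13, 12, 8, 5, 10, 16, 14]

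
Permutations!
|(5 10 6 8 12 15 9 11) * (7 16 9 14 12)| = 24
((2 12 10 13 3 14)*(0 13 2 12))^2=(0 3 12 2 13 14 10)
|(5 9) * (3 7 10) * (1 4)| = |(1 4)(3 7 10)(5 9)| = 6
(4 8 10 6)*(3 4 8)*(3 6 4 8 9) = (3 8 10 4 6 9) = [0, 1, 2, 8, 6, 5, 9, 7, 10, 3, 4]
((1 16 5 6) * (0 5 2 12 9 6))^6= (16)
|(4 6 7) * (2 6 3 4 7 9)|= |(2 6 9)(3 4)|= 6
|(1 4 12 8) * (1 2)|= |(1 4 12 8 2)|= 5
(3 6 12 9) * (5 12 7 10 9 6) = [0, 1, 2, 5, 4, 12, 7, 10, 8, 3, 9, 11, 6] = (3 5 12 6 7 10 9)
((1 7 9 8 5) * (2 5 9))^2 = (9)(1 2)(5 7)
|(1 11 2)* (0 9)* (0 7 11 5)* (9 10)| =8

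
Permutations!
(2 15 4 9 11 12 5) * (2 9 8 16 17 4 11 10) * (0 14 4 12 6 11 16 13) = [14, 1, 15, 3, 8, 9, 11, 7, 13, 10, 2, 6, 5, 0, 4, 16, 17, 12] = (0 14 4 8 13)(2 15 16 17 12 5 9 10)(6 11)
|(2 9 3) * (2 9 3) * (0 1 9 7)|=|(0 1 9 2 3 7)|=6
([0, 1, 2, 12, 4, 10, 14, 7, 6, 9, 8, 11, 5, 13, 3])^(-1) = (3 14 6 8 10 5 12)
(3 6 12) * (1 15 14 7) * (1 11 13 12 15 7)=(1 7 11 13 12 3 6 15 14)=[0, 7, 2, 6, 4, 5, 15, 11, 8, 9, 10, 13, 3, 12, 1, 14]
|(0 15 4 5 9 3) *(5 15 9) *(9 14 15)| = |(0 14 15 4 9 3)| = 6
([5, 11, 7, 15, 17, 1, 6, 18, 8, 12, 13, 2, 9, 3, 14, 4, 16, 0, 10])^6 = (0 18 17 7 4 2 15 11 3 1 13 5 10)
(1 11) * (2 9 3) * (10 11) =[0, 10, 9, 2, 4, 5, 6, 7, 8, 3, 11, 1] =(1 10 11)(2 9 3)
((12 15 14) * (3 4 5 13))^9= (15)(3 4 5 13)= ((3 4 5 13)(12 15 14))^9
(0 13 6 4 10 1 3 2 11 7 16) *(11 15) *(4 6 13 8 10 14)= (0 8 10 1 3 2 15 11 7 16)(4 14)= [8, 3, 15, 2, 14, 5, 6, 16, 10, 9, 1, 7, 12, 13, 4, 11, 0]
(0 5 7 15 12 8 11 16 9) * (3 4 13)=(0 5 7 15 12 8 11 16 9)(3 4 13)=[5, 1, 2, 4, 13, 7, 6, 15, 11, 0, 10, 16, 8, 3, 14, 12, 9]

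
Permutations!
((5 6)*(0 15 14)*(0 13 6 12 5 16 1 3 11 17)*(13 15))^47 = (0 17 11 3 1 16 6 13)(5 12)(14 15)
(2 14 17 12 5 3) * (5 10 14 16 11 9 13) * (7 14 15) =[0, 1, 16, 2, 4, 3, 6, 14, 8, 13, 15, 9, 10, 5, 17, 7, 11, 12] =(2 16 11 9 13 5 3)(7 14 17 12 10 15)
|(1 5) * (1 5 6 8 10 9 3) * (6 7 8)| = |(1 7 8 10 9 3)| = 6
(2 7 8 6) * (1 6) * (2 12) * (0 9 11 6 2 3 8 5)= (0 9 11 6 12 3 8 1 2 7 5)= [9, 2, 7, 8, 4, 0, 12, 5, 1, 11, 10, 6, 3]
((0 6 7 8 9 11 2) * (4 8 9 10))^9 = ((0 6 7 9 11 2)(4 8 10))^9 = (0 9)(2 7)(6 11)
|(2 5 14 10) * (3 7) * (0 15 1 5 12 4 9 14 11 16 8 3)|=|(0 15 1 5 11 16 8 3 7)(2 12 4 9 14 10)|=18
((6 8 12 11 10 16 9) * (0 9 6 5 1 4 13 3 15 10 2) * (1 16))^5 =((0 9 5 16 6 8 12 11 2)(1 4 13 3 15 10))^5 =(0 8 9 12 5 11 16 2 6)(1 10 15 3 13 4)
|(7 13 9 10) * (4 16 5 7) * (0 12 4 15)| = 10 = |(0 12 4 16 5 7 13 9 10 15)|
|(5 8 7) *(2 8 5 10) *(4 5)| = 4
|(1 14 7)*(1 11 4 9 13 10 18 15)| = |(1 14 7 11 4 9 13 10 18 15)| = 10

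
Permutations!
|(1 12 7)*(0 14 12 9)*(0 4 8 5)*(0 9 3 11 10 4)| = |(0 14 12 7 1 3 11 10 4 8 5 9)| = 12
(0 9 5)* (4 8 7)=(0 9 5)(4 8 7)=[9, 1, 2, 3, 8, 0, 6, 4, 7, 5]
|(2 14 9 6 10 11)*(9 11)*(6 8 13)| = |(2 14 11)(6 10 9 8 13)| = 15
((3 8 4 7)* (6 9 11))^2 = (3 4)(6 11 9)(7 8)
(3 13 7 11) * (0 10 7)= (0 10 7 11 3 13)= [10, 1, 2, 13, 4, 5, 6, 11, 8, 9, 7, 3, 12, 0]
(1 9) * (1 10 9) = [0, 1, 2, 3, 4, 5, 6, 7, 8, 10, 9] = (9 10)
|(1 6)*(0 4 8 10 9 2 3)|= |(0 4 8 10 9 2 3)(1 6)|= 14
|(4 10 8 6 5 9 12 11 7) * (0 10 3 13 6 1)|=36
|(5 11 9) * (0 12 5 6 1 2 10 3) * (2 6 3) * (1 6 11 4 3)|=|(0 12 5 4 3)(1 11 9)(2 10)|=30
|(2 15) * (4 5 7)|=|(2 15)(4 5 7)|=6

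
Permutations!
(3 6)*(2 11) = [0, 1, 11, 6, 4, 5, 3, 7, 8, 9, 10, 2] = (2 11)(3 6)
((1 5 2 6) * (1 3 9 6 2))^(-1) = ((1 5)(3 9 6))^(-1) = (1 5)(3 6 9)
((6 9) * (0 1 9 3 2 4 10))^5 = (0 2 9 10 3 1 4 6)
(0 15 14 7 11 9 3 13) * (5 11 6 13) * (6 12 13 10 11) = (0 15 14 7 12 13)(3 5 6 10 11 9) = [15, 1, 2, 5, 4, 6, 10, 12, 8, 3, 11, 9, 13, 0, 7, 14]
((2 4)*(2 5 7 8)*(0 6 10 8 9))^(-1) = (0 9 7 5 4 2 8 10 6)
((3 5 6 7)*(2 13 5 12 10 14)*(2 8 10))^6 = ((2 13 5 6 7 3 12)(8 10 14))^6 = (14)(2 12 3 7 6 5 13)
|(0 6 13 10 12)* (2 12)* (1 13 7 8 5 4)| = 11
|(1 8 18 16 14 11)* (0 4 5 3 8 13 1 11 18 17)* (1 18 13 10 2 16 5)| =13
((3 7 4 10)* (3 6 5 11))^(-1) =(3 11 5 6 10 4 7)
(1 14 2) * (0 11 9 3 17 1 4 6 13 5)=(0 11 9 3 17 1 14 2 4 6 13 5)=[11, 14, 4, 17, 6, 0, 13, 7, 8, 3, 10, 9, 12, 5, 2, 15, 16, 1]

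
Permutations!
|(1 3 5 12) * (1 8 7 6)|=|(1 3 5 12 8 7 6)|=7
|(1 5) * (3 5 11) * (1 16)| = 5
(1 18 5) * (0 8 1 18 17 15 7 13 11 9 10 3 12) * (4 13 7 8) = (0 4 13 11 9 10 3 12)(1 17 15 8)(5 18) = [4, 17, 2, 12, 13, 18, 6, 7, 1, 10, 3, 9, 0, 11, 14, 8, 16, 15, 5]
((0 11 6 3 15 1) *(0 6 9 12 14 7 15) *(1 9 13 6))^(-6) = ((0 11 13 6 3)(7 15 9 12 14))^(-6) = (0 3 6 13 11)(7 14 12 9 15)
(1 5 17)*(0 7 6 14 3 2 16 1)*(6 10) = (0 7 10 6 14 3 2 16 1 5 17) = [7, 5, 16, 2, 4, 17, 14, 10, 8, 9, 6, 11, 12, 13, 3, 15, 1, 0]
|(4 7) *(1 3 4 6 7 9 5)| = 10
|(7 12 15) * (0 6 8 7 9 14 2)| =|(0 6 8 7 12 15 9 14 2)| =9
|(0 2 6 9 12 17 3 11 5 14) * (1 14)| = 11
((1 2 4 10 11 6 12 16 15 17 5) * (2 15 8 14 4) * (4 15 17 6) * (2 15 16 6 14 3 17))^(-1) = (1 5 17 3 8 16 14 15 2)(4 11 10)(6 12)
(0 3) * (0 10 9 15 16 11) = (0 3 10 9 15 16 11) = [3, 1, 2, 10, 4, 5, 6, 7, 8, 15, 9, 0, 12, 13, 14, 16, 11]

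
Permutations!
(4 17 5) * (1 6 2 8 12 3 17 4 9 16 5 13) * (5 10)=(1 6 2 8 12 3 17 13)(5 9 16 10)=[0, 6, 8, 17, 4, 9, 2, 7, 12, 16, 5, 11, 3, 1, 14, 15, 10, 13]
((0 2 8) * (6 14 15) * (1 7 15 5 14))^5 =((0 2 8)(1 7 15 6)(5 14))^5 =(0 8 2)(1 7 15 6)(5 14)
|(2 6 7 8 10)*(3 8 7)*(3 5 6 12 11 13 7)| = |(2 12 11 13 7 3 8 10)(5 6)| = 8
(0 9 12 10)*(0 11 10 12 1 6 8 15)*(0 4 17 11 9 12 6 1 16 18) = [12, 1, 2, 3, 17, 5, 8, 7, 15, 16, 9, 10, 6, 13, 14, 4, 18, 11, 0] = (0 12 6 8 15 4 17 11 10 9 16 18)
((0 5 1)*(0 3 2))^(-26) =(0 2 3 1 5)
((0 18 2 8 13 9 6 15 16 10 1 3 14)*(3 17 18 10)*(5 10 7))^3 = (0 10 18 13 15 14 5 17 8 6 3 7 1 2 9 16)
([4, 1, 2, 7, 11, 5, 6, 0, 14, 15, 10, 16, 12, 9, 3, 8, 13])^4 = [13, 1, 2, 11, 9, 5, 6, 16, 0, 3, 10, 15, 12, 14, 4, 7, 8]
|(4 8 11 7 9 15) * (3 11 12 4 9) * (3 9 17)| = 6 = |(3 11 7 9 15 17)(4 8 12)|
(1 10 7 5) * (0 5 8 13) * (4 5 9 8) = (0 9 8 13)(1 10 7 4 5) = [9, 10, 2, 3, 5, 1, 6, 4, 13, 8, 7, 11, 12, 0]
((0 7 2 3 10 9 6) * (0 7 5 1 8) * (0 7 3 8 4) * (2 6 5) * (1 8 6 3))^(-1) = (0 4 1 6 2)(3 7 8 5 9 10)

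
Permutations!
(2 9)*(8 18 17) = (2 9)(8 18 17) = [0, 1, 9, 3, 4, 5, 6, 7, 18, 2, 10, 11, 12, 13, 14, 15, 16, 8, 17]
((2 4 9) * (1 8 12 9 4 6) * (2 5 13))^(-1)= (1 6 2 13 5 9 12 8)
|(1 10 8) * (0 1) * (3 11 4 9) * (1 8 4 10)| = |(0 8)(3 11 10 4 9)| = 10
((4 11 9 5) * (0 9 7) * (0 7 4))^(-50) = (11)(0 9 5)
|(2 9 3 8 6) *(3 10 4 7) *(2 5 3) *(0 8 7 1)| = |(0 8 6 5 3 7 2 9 10 4 1)| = 11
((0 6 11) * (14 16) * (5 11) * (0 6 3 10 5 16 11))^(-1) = (0 5 10 3)(6 11 14 16) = ((0 3 10 5)(6 16 14 11))^(-1)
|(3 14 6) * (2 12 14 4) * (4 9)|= |(2 12 14 6 3 9 4)|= 7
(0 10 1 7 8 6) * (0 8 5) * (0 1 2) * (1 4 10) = (0 1 7 5 4 10 2)(6 8) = [1, 7, 0, 3, 10, 4, 8, 5, 6, 9, 2]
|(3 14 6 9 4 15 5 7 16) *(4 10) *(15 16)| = 21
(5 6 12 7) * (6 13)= (5 13 6 12 7)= [0, 1, 2, 3, 4, 13, 12, 5, 8, 9, 10, 11, 7, 6]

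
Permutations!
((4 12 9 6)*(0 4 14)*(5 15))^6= (15)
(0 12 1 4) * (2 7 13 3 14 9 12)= (0 2 7 13 3 14 9 12 1 4)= [2, 4, 7, 14, 0, 5, 6, 13, 8, 12, 10, 11, 1, 3, 9]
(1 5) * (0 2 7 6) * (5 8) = (0 2 7 6)(1 8 5) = [2, 8, 7, 3, 4, 1, 0, 6, 5]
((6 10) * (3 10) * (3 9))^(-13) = ((3 10 6 9))^(-13) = (3 9 6 10)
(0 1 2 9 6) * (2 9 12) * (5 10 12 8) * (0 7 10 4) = (0 1 9 6 7 10 12 2 8 5 4) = [1, 9, 8, 3, 0, 4, 7, 10, 5, 6, 12, 11, 2]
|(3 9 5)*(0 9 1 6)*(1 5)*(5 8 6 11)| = |(0 9 1 11 5 3 8 6)| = 8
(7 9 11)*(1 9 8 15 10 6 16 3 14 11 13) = (1 9 13)(3 14 11 7 8 15 10 6 16) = [0, 9, 2, 14, 4, 5, 16, 8, 15, 13, 6, 7, 12, 1, 11, 10, 3]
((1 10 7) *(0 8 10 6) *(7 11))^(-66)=((0 8 10 11 7 1 6))^(-66)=(0 7 8 1 10 6 11)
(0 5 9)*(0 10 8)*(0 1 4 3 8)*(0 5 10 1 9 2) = (0 10 5 2)(1 4 3 8 9) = [10, 4, 0, 8, 3, 2, 6, 7, 9, 1, 5]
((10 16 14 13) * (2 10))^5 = (16)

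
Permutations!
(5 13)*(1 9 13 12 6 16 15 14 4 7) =[0, 9, 2, 3, 7, 12, 16, 1, 8, 13, 10, 11, 6, 5, 4, 14, 15] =(1 9 13 5 12 6 16 15 14 4 7)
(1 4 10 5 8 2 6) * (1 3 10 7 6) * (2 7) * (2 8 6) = (1 4 8 7 2)(3 10 5 6) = [0, 4, 1, 10, 8, 6, 3, 2, 7, 9, 5]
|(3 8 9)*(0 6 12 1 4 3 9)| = 7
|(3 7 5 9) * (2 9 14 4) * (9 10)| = 8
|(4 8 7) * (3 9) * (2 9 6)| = |(2 9 3 6)(4 8 7)| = 12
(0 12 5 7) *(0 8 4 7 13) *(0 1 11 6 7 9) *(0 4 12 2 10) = [2, 11, 10, 3, 9, 13, 7, 8, 12, 4, 0, 6, 5, 1] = (0 2 10)(1 11 6 7 8 12 5 13)(4 9)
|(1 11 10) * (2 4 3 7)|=12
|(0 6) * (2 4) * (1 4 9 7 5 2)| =4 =|(0 6)(1 4)(2 9 7 5)|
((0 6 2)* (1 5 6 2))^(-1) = (0 2)(1 6 5)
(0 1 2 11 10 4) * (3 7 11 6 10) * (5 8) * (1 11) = [11, 2, 6, 7, 0, 8, 10, 1, 5, 9, 4, 3] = (0 11 3 7 1 2 6 10 4)(5 8)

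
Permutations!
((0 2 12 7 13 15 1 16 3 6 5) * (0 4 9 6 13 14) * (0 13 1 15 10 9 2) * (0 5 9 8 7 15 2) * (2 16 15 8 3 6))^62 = (0 4 5)(1 13 8 9 15 10 7 2 16 3 14 12 6)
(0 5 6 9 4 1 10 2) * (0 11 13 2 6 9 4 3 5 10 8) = (0 10 6 4 1 8)(2 11 13)(3 5 9) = [10, 8, 11, 5, 1, 9, 4, 7, 0, 3, 6, 13, 12, 2]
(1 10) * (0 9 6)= (0 9 6)(1 10)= [9, 10, 2, 3, 4, 5, 0, 7, 8, 6, 1]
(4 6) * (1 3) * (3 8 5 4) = [0, 8, 2, 1, 6, 4, 3, 7, 5] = (1 8 5 4 6 3)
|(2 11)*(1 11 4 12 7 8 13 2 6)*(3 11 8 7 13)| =20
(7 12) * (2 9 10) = (2 9 10)(7 12) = [0, 1, 9, 3, 4, 5, 6, 12, 8, 10, 2, 11, 7]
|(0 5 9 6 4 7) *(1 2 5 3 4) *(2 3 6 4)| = 9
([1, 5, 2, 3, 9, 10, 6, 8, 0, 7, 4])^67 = [10, 4, 2, 3, 8, 9, 6, 1, 5, 0, 7]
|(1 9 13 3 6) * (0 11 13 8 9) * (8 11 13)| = 15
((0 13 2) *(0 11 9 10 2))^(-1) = ((0 13)(2 11 9 10))^(-1) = (0 13)(2 10 9 11)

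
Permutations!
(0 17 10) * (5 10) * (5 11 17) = (0 5 10)(11 17) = [5, 1, 2, 3, 4, 10, 6, 7, 8, 9, 0, 17, 12, 13, 14, 15, 16, 11]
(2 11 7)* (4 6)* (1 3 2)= (1 3 2 11 7)(4 6)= [0, 3, 11, 2, 6, 5, 4, 1, 8, 9, 10, 7]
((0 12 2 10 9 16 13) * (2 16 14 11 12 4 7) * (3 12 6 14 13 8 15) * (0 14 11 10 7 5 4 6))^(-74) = (0 6 11)(3 12 16 8 15)(9 14)(10 13)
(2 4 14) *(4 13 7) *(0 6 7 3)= (0 6 7 4 14 2 13 3)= [6, 1, 13, 0, 14, 5, 7, 4, 8, 9, 10, 11, 12, 3, 2]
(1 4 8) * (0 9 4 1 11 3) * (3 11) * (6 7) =(11)(0 9 4 8 3)(6 7) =[9, 1, 2, 0, 8, 5, 7, 6, 3, 4, 10, 11]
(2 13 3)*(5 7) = (2 13 3)(5 7) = [0, 1, 13, 2, 4, 7, 6, 5, 8, 9, 10, 11, 12, 3]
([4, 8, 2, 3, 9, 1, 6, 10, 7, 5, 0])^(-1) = (0 10 7 8 1 5 9 4)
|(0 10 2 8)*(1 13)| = 4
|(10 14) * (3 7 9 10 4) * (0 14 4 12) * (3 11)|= 6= |(0 14 12)(3 7 9 10 4 11)|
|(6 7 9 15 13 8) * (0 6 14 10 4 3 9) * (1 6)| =8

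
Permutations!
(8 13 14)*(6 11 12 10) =(6 11 12 10)(8 13 14) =[0, 1, 2, 3, 4, 5, 11, 7, 13, 9, 6, 12, 10, 14, 8]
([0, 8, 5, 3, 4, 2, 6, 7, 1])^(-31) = (1 8)(2 5)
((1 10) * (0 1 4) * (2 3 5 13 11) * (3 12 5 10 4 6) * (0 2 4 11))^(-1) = (0 13 5 12 2 4 11 1)(3 6 10)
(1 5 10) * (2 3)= (1 5 10)(2 3)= [0, 5, 3, 2, 4, 10, 6, 7, 8, 9, 1]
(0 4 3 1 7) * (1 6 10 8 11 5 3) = (0 4 1 7)(3 6 10 8 11 5) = [4, 7, 2, 6, 1, 3, 10, 0, 11, 9, 8, 5]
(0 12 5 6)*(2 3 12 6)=(0 6)(2 3 12 5)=[6, 1, 3, 12, 4, 2, 0, 7, 8, 9, 10, 11, 5]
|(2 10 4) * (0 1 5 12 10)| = 7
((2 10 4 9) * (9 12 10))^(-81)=((2 9)(4 12 10))^(-81)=(12)(2 9)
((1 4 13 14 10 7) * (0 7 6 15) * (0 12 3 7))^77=((1 4 13 14 10 6 15 12 3 7))^77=(1 12 10 4 3 6 13 7 15 14)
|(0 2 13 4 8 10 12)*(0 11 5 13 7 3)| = |(0 2 7 3)(4 8 10 12 11 5 13)| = 28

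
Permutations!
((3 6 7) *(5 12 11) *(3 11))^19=(3 6 7 11 5 12)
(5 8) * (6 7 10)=(5 8)(6 7 10)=[0, 1, 2, 3, 4, 8, 7, 10, 5, 9, 6]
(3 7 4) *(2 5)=(2 5)(3 7 4)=[0, 1, 5, 7, 3, 2, 6, 4]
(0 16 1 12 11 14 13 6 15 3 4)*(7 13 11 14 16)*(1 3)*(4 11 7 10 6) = (0 10 6 15 1 12 14 7 13 4)(3 11 16) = [10, 12, 2, 11, 0, 5, 15, 13, 8, 9, 6, 16, 14, 4, 7, 1, 3]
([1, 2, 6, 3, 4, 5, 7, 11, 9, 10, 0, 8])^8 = (0 10 9 8 11 7 6 2 1)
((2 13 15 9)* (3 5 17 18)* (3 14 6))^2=(2 15)(3 17 14)(5 18 6)(9 13)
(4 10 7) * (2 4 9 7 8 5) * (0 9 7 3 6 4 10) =(0 9 3 6 4)(2 10 8 5) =[9, 1, 10, 6, 0, 2, 4, 7, 5, 3, 8]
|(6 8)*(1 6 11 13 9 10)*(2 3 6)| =9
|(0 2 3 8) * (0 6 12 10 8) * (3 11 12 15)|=|(0 2 11 12 10 8 6 15 3)|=9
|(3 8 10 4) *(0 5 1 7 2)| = |(0 5 1 7 2)(3 8 10 4)| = 20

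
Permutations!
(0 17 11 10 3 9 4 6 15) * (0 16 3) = [17, 1, 2, 9, 6, 5, 15, 7, 8, 4, 0, 10, 12, 13, 14, 16, 3, 11] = (0 17 11 10)(3 9 4 6 15 16)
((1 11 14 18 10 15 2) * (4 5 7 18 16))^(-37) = ((1 11 14 16 4 5 7 18 10 15 2))^(-37) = (1 18 16 2 7 14 15 5 11 10 4)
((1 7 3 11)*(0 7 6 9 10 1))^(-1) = (0 11 3 7)(1 10 9 6)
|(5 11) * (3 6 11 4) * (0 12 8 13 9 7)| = |(0 12 8 13 9 7)(3 6 11 5 4)| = 30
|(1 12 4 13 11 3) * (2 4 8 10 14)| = 10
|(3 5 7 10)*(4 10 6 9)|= |(3 5 7 6 9 4 10)|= 7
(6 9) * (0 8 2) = (0 8 2)(6 9) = [8, 1, 0, 3, 4, 5, 9, 7, 2, 6]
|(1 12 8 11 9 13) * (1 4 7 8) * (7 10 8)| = 6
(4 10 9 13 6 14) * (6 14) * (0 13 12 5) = (0 13 14 4 10 9 12 5) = [13, 1, 2, 3, 10, 0, 6, 7, 8, 12, 9, 11, 5, 14, 4]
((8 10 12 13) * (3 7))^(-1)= ((3 7)(8 10 12 13))^(-1)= (3 7)(8 13 12 10)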